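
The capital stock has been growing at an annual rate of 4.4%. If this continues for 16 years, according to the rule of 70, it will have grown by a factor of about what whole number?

At 4.4% one doubling takes ≈ 15.91 years; 16 years is 1 of them, so ×2.

≈ 2 times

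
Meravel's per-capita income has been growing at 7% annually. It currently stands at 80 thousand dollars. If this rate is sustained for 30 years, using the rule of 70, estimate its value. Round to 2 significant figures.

around 640 thousand dollars

It doubles every 70/7 ≈ 10.00 years, so 30 years is 3.00 doublings.
2^3.00 ≈ 8.00; 80 × 8.00 ≈ 640 thousand dollars.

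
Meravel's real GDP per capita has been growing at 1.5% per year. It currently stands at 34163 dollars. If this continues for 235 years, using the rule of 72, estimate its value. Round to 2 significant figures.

Doubling time ≈ 72/1.5 = 48.00 years.
235 years is 235/48.00 ≈ 4.90 doublings, a factor of 2^4.90 ≈ 29.86.
34163 × 29.86 ≈ 1000000 dollars.

about 1000000 dollars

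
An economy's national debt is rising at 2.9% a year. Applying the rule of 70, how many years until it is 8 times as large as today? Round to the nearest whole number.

around 72 years

At 2.9% it doubles every 70/2.9 ≈ 24.14 years.
Getting to 8× needs 3 doublings: 3 × 24.14 ≈ 72 years.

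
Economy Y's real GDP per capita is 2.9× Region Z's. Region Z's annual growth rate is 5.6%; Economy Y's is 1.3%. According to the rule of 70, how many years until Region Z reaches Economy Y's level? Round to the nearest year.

Region Z gains on Economy Y at 5.6% − 1.3% = 4.3 points a year.
At that relative rate the gap halves every 70/4.3 ≈ 16.28 years.
A 2.9× gap takes log₂(2.9) ≈ 1.54 halvings to close: 1.54 × 16.28 ≈ 25 years.

approximately 25 years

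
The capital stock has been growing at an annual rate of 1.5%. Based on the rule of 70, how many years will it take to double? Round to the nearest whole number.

70/1.5 ≈ 46.67, so it doubles roughly every 47 years.

47 years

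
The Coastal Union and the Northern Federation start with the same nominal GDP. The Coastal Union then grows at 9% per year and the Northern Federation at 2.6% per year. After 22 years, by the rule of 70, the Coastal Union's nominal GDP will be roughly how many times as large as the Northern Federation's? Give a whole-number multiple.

the Coastal Union pulls ahead at 6.4 pp per year, so the ratio doubles every 70/6.4 ≈ 10.94 years.
In 22 years that's 2.01 doublings: 2^2.01 ≈ 4.

about 4 times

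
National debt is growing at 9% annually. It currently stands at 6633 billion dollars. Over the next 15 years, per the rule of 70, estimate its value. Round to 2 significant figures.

≈ 25000 billion dollars

Doubling time ≈ 70/9 = 7.78 years.
15 years is 15/7.78 ≈ 1.93 doublings, a factor of 2^1.93 ≈ 3.81.
6633 × 3.81 ≈ 25000 billion dollars.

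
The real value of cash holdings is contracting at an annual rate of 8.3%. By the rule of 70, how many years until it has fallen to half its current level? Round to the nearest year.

Falling at 8.3%, it halves about every 70/8.3 = 8.43 years.

about 8 years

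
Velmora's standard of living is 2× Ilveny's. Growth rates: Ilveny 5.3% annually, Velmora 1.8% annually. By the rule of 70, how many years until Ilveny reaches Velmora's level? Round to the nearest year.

roughly 20 years

What matters is the difference: 3.5 pp.
Rule of 70 on the gap: the ratio halves every 70/3.5 ≈ 20.00 years.
A 2× gap closes after 1 halving: 1 × 20.00 ≈ 20 years.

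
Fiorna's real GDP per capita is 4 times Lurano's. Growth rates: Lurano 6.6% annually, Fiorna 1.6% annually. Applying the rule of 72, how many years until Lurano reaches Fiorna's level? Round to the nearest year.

What matters is the difference: 5 pp.
Rule of 72 on the gap: the ratio halves every 72/5 ≈ 14.40 years.
A 4 times gap closes after 2 halvings: 2 × 14.40 ≈ 29 years.

around 29 years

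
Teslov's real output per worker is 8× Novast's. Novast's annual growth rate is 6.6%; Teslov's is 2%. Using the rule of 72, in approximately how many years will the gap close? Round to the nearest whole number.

≈ 47 years

The growth-rate gap is 6.6% − 2% = 4.6 percentage points.
So the ratio between them halves every 72/4.6 ≈ 15.65 years.
An 8× gap closes after 3 halvings: 3 × 15.65 ≈ 47 years.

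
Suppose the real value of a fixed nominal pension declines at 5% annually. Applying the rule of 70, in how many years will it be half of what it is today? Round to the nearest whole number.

≈ 14 years

Falling at 5%, it halves about every 70/5 = 14.00 years.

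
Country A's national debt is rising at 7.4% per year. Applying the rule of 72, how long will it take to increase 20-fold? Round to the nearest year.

42 years

At 7.4% it doubles every 72/7.4 ≈ 9.73 years.
20× is log₂ 20 ≈ 4.32 doublings, so ≈ 4.32 × 9.73 = 42 years.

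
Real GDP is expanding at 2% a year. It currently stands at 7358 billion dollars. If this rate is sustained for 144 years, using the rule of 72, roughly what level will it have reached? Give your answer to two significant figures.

120000 billion dollars

Doubling time ≈ 72/2 = 36.00 years.
144 years is 144/36.00 ≈ 4.00 doublings, a factor of 2^4.00 ≈ 16.00.
7358 × 16.00 ≈ 120000 billion dollars.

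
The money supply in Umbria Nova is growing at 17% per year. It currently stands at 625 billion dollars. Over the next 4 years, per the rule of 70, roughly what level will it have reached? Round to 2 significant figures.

1200 billion dollars

It doubles every 70/17 ≈ 4.12 years, so 4 years is 0.97 doublings.
2^0.97 ≈ 1.96; 625 × 1.96 ≈ 1200 billion dollars.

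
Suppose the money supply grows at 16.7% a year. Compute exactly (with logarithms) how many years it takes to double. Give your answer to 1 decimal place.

t = ln(2) / ln(1 + 0.167) = 0.6931 / 0.154436 ≈ 4.49.

4.5 years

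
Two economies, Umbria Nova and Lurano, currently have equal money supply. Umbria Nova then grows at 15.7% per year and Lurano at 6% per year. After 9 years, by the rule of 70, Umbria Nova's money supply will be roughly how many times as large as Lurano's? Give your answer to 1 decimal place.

about 2.4 times

Rate gap = 15.7% − 6% = 9.7 points.
The ratio doubles every 70/9.7 ≈ 7.22 years.
9/7.22 ≈ 1.25 doublings → ratio ≈ 2^1.25 ≈ 2.4.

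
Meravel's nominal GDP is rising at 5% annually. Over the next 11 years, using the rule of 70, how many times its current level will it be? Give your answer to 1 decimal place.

approximately 1.7 times

Doubling time ≈ 70/5 = 14.00 years.
11 years / 14.00 ≈ 0.79 doublings → factor 2^0.79 ≈ 1.7.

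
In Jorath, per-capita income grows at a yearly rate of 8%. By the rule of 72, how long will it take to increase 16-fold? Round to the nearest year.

One doubling takes 72/8 = 9.00 years.
16 = 2^4, so 4 doublings → 36 years.

roughly 36 years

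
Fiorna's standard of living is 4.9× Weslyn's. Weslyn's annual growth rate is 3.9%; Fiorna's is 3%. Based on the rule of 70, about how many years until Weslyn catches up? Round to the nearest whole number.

The growth-rate gap is 3.9% − 3% = 0.9 percentage points.
So the ratio between them halves every 70/0.9 ≈ 77.78 years.
A 4.9× gap takes log₂(4.9) ≈ 2.29 halvings to close: 2.29 × 77.78 ≈ 178 years.

roughly 178 years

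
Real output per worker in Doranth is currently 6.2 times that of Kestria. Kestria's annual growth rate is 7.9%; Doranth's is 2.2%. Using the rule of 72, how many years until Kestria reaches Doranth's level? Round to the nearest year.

The growth-rate gap is 7.9% − 2.2% = 5.7 percentage points.
So the ratio between them halves every 72/5.7 ≈ 12.63 years.
A 6.2 times gap takes log₂(6.2) ≈ 2.63 halvings to close: 2.63 × 12.63 ≈ 33 years.

about 33 years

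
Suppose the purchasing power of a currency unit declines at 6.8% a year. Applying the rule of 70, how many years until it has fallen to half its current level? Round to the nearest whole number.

roughly 10 years

Falling at 6.8%, it halves about every 70/6.8 = 10.29 years.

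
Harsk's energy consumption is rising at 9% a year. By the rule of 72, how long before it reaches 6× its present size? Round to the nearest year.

Doubling time ≈ 72/9 = 8.00 years.
Reaching 6× takes log₂(6) ≈ 2.58 doublings.
2.58 × 8.00 ≈ 21 years.

around 21 years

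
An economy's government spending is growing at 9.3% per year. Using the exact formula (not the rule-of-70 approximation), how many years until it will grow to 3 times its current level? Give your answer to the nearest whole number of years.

12 years

t = ln(3) / ln(1 + 0.093) = 1.0986 / 0.088926 ≈ 12.35.
≈ 12 years.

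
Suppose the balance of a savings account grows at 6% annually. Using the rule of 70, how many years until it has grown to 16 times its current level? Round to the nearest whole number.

about 47 years

One doubling takes 70/6 = 11.67 years.
Getting to 16× needs 4 doublings: 4 × 11.67 ≈ 47 years.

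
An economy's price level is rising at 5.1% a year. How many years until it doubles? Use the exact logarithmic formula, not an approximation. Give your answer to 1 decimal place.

t = ln(2) / ln(1 + 0.051) = 0.6931 / 0.049742 ≈ 13.93.

13.9 years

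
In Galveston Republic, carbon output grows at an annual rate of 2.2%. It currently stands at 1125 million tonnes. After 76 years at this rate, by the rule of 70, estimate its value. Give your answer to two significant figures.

Doubling time ≈ 70/2.2 = 31.82 years.
76 years is 76/31.82 ≈ 2.39 doublings, a factor of 2^2.39 ≈ 5.24.
1125 × 5.24 ≈ 5900 million tonnes.

≈ 5900 million tonnes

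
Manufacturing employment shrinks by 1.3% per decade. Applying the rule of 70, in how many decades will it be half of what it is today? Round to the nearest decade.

Falling at 1.3%, it halves about every 70/1.3 = 53.85 decades.

about 54 decades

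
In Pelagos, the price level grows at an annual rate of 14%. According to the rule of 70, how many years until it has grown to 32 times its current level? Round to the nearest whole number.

25 years

Doubling time ≈ 70/14 = 5.00 years.
32× is 5 doublings, so 5 × 5.00 ≈ 25 years.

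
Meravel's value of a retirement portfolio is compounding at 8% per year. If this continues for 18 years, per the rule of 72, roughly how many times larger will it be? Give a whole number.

At 8% one doubling takes ≈ 9.00 years; 18 years is 2 of them, so ×4.

roughly 4 times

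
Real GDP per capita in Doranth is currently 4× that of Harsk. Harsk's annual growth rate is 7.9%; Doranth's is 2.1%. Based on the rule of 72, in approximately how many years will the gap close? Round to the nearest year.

25 years

What matters is the difference: 5.8 pp.
Rule of 72 on the gap: the ratio halves every 72/5.8 ≈ 12.41 years.
A 4× gap closes after 2 halvings: 2 × 12.41 ≈ 25 years.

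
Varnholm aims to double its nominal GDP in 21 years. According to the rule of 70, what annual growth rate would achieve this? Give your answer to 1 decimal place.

70 / 21 ≈ 3.33, so about 3.3% annually.

around 3.3%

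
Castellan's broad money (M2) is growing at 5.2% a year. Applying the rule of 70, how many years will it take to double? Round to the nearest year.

around 13 years

Doubling time ≈ 70 / 5.2 = 13.46 years.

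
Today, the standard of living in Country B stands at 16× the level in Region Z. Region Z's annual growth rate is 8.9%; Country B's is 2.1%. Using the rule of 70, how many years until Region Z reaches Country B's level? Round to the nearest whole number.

What matters is the difference: 6.8 pp.
Rule of 70 on the gap: the ratio halves every 70/6.8 ≈ 10.29 years.
A 16× gap closes after 4 halvings: 4 × 10.29 ≈ 41 years.

41 years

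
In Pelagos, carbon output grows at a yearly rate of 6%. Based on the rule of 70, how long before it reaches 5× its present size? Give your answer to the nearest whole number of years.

approximately 27 years

Doubling time ≈ 70/6 = 11.67 years.
5× is log₂ 5 ≈ 2.32 doublings, so ≈ 2.32 × 11.67 = 27 years.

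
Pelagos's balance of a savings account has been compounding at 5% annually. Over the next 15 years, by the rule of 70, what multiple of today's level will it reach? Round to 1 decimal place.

about 2.1 times

Doubles every ≈ 14.00 years (70/5).
15 years is 1.07 doublings; 2^1.07 ≈ 2.1×.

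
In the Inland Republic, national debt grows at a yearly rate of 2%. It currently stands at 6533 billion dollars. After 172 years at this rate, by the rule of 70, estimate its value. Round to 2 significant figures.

Doubling time ≈ 70/2 = 35.00 years.
172 years is 172/35.00 ≈ 4.91 doublings, a factor of 2^4.91 ≈ 30.06.
6533 × 30.06 ≈ 200000 billion dollars.

200000 billion dollars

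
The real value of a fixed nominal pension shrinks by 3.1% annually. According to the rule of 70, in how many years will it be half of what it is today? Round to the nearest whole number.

Halving time ≈ 70 / 3.1 = 22.58 → 23 years.

23 years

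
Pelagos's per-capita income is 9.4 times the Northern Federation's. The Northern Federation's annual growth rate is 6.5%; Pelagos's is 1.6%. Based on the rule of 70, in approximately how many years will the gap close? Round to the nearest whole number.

What matters is the difference: 4.9 pp.
Rule of 70 on the gap: the ratio halves every 70/4.9 ≈ 14.29 years.
A 9.4 times gap takes log₂(9.4) ≈ 3.23 halvings to close: 3.23 × 14.29 ≈ 46 years.

around 46 years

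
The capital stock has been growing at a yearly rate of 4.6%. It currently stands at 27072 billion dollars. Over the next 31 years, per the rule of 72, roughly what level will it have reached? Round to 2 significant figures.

It doubles every 72/4.6 ≈ 15.65 years, so 31 years is 1.98 doublings.
2^1.98 ≈ 3.94; 27072 × 3.94 ≈ 110000 billion dollars.

roughly 110000 billion dollars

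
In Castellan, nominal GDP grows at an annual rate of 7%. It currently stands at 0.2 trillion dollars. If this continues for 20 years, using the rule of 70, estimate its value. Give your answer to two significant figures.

Doubling time ≈ 70/7 = 10.00 years.
20 years is 20/10.00 ≈ 2.00 doublings, a factor of 2^2.00 ≈ 4.00.
0.2 × 4.00 ≈ 0.80 trillion dollars.

around 0.80 trillion dollars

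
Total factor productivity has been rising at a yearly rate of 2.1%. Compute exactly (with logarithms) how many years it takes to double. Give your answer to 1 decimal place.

33.4 years

t = ln(2) / ln(1 + 0.021) = 0.6931 / 0.020783 ≈ 33.35.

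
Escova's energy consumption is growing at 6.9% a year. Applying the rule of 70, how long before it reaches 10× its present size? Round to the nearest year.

around 34 years

Doubling time ≈ 70/6.9 = 10.14 years.
10× is log₂ 10 ≈ 3.32 doublings, so ≈ 3.32 × 10.14 = 34 years.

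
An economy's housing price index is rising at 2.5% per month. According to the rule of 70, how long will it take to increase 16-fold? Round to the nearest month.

At 2.5% it doubles every 70/2.5 ≈ 28.00 months.
16 = 2^4, so 4 doublings → 112 months.

approximately 112 months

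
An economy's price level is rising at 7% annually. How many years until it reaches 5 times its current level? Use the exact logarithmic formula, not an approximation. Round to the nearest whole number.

t = ln(5) / ln(1 + 0.07) = 1.6094 / 0.067659 ≈ 23.79.
≈ 24 years.

24 years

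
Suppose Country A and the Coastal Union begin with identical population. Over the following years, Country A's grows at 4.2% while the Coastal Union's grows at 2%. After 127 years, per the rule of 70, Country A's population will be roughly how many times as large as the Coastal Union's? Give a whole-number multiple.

Only the 2.2-point difference matters.
70/2.2 ≈ 31.82 years per doubling of the ratio; 127 years gives 3.99 doublings, so ≈ 16×.

around 16 times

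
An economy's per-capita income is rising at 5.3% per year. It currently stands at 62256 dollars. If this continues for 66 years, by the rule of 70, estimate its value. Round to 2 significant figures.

Doubling time ≈ 70/5.3 = 13.21 years.
66 years is 66/13.21 ≈ 5.00 doublings, a factor of 2^5.00 ≈ 32.00.
62256 × 32.00 ≈ 2000000 dollars.

approximately 2000000 dollars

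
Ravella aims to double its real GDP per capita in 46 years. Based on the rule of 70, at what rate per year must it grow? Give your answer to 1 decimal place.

around 1.5%

70 / 46 ≈ 1.52, so about 1.5% per year.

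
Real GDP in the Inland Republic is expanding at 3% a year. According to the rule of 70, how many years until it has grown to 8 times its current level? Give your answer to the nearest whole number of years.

Doubling time ≈ 70/3 = 23.33 years.
8 = 2^3, so 3 doublings → 70 years.

about 70 years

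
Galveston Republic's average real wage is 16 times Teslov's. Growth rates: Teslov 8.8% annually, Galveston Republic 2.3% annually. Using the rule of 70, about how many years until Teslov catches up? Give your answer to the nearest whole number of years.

approximately 43 years

Teslov gains on Galveston Republic at 8.8% − 2.3% = 6.5 points a year.
At that relative rate the gap halves every 70/6.5 ≈ 10.77 years.
A 16 times gap closes after 4 halvings: 4 × 10.77 ≈ 43 years.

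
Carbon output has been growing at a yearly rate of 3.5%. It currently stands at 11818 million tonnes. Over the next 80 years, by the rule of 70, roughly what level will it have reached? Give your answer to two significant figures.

≈ 190000 million tonnes

It doubles every 70/3.5 ≈ 20.00 years, so 80 years is 4.00 doublings.
2^4.00 ≈ 16.00; 11818 × 16.00 ≈ 190000 million tonnes.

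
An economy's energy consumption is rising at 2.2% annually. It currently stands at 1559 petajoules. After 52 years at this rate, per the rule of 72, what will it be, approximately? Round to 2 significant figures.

It doubles every 72/2.2 ≈ 32.73 years, so 52 years is 1.59 doublings.
2^1.59 ≈ 3.01; 1559 × 3.01 ≈ 4700 petajoules.

≈ 4700 petajoules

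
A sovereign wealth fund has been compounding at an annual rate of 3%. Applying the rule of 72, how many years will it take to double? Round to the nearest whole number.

around 24 years

72/3 ≈ 24.00, so it doubles roughly every 24 years.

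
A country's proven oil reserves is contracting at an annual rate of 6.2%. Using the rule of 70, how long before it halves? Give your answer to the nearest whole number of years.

The rule works in reverse for decay: 70/6.2 ≈ 11.29 years to halve.

around 11 years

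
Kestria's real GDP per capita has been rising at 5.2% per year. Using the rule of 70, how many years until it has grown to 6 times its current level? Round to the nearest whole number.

One doubling takes 70/5.2 = 13.46 years.
Reaching 6× takes log₂(6) ≈ 2.58 doublings.
2.58 × 13.46 ≈ 35 years.

roughly 35 years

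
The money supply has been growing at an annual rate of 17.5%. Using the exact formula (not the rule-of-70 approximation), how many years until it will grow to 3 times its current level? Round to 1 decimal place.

6.8 years

t = ln(3) / ln(1 + 0.175) = 1.0986 / 0.161268 ≈ 6.81.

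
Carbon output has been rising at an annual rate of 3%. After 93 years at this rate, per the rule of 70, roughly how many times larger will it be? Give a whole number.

Doubling time ≈ 70/3 = 23.33 years.
93/23.33 ≈ 4 doublings, so about 2^4 = 16×.

approximately 16 times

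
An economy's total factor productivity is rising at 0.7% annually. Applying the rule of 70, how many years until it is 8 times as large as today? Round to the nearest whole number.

around 300 years

At 0.7% it doubles every 70/0.7 ≈ 100.00 years.
8 = 2^3, so 3 doublings → 300 years.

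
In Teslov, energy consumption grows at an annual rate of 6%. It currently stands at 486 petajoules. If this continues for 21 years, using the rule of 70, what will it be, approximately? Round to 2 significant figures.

Doubling time ≈ 70/6 = 11.67 years.
21 years is 21/11.67 ≈ 1.80 doublings, a factor of 2^1.80 ≈ 3.48.
486 × 3.48 ≈ 1700 petajoules.

roughly 1700 petajoules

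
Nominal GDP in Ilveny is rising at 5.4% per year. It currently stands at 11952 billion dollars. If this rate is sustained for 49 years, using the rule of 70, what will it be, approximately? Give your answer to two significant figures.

It doubles every 70/5.4 ≈ 12.96 years, so 49 years is 3.78 doublings.
2^3.78 ≈ 13.74; 11952 × 13.74 ≈ 160000 billion dollars.

approximately 160000 billion dollars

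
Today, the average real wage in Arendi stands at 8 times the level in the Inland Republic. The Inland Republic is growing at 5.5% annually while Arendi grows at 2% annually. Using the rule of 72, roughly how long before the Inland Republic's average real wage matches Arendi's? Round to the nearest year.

What matters is the difference: 3.5 pp.
Rule of 72 on the gap: the ratio halves every 72/3.5 ≈ 20.57 years.
An 8 times gap closes after 3 halvings: 3 × 20.57 ≈ 62 years.

roughly 62 years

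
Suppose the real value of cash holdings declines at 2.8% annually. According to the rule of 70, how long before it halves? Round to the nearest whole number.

approximately 25 years

The rule works in reverse for decay: 70/2.8 ≈ 25.00 years to halve.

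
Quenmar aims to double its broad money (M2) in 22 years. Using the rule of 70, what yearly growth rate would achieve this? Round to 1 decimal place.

70 / 22 ≈ 3.18, so about 3.2% per year.

around 3.2%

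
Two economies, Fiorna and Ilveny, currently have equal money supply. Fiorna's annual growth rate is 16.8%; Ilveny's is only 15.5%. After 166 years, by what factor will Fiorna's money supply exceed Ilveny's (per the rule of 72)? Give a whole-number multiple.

Only the 1.3-point difference matters.
72/1.3 ≈ 55.38 years per doubling of the ratio; 166 years gives 3.00 doublings, so ≈ 8×.

≈ 8 times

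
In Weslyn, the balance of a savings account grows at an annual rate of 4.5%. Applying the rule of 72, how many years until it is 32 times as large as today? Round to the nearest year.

≈ 80 years

One doubling takes 72/4.5 = 16.00 years.
32× is 5 doublings, so 5 × 16.00 ≈ 80 years.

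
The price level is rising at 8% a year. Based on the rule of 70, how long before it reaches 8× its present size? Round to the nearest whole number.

At 8% it doubles every 70/8 ≈ 8.75 years.
Getting to 8× needs 3 doublings: 3 × 8.75 ≈ 26 years.

≈ 26 years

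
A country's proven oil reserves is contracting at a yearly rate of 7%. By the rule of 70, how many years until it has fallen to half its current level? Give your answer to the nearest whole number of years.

around 10 years

Halving time ≈ 70 / 7 = 10.00 → 10 years.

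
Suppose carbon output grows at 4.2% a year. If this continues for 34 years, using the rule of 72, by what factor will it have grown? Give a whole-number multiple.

At 4.2% one doubling takes ≈ 17.14 years; 34 years is 2 of them, so ×4.

approximately 4 times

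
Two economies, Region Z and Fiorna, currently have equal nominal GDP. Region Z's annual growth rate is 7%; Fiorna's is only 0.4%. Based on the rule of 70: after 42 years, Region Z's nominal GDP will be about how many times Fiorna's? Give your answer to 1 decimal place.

about 15.6 times

Only the 6.6-point difference matters.
70/6.6 ≈ 10.61 years per doubling of the ratio; 42 years gives 3.96 doublings, so ≈ 15.6×.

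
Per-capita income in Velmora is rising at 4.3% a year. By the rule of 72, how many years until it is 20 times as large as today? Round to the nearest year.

One doubling takes 72/4.3 = 16.74 years.
20× is log₂ 20 ≈ 4.32 doublings, so ≈ 4.32 × 16.74 = 72 years.

≈ 72 years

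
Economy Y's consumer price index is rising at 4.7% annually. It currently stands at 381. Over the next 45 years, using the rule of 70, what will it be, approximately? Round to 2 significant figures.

Doubling time ≈ 70/4.7 = 14.89 years.
45 years is 45/14.89 ≈ 3.02 doublings, a factor of 2^3.02 ≈ 8.11.
381 × 8.11 ≈ 3100.

about 3100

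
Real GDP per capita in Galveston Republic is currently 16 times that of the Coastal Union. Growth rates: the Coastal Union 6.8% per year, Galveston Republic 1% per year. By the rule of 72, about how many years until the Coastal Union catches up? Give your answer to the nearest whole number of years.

roughly 50 years

The growth-rate gap is 6.8% − 1% = 5.8 percentage points.
So the ratio between them halves every 72/5.8 ≈ 12.41 years.
A 16 times gap closes after 4 halvings: 4 × 12.41 ≈ 50 years.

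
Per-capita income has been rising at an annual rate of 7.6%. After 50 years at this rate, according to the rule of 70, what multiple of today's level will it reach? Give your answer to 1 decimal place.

Doubling time ≈ 70/7.6 = 9.21 years.
50 years / 9.21 ≈ 5.43 doublings → factor 2^5.43 ≈ 43.1.

around 43.1 times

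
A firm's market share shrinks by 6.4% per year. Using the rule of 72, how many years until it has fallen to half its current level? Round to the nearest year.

about 11 years

Halving time ≈ 72 / 6.4 = 11.25 → 11 years.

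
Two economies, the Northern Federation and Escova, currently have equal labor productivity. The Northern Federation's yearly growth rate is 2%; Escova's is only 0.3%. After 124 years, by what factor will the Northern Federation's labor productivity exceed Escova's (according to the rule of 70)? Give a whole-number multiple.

Only the 1.7-point difference matters.
70/1.7 ≈ 41.18 years per doubling of the ratio; 124 years gives 3.01 doublings, so ≈ 8×.

≈ 8 times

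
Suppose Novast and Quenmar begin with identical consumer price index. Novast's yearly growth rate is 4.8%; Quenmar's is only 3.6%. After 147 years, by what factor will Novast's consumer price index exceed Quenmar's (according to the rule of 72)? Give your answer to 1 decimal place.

around 5.5 times

Rate gap = 4.8% − 3.6% = 1.2 points.
The ratio doubles every 72/1.2 ≈ 60.00 years.
147/60.00 ≈ 2.45 doublings → ratio ≈ 2^2.45 ≈ 5.5.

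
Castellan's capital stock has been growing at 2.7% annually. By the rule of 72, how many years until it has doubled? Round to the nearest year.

At 2.7%, doubling takes about 72/2.7 = 26.67 years.

about 27 years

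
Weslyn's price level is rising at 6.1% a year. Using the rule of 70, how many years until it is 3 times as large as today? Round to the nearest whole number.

Doubling time ≈ 70/6.1 = 11.48 years.
3× is log₂ 3 ≈ 1.58 doublings, so ≈ 1.58 × 11.48 = 18 years.

about 18 years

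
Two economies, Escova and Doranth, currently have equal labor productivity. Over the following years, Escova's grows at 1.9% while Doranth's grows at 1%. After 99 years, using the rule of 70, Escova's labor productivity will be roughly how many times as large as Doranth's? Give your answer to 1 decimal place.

Only the 0.9-point difference matters.
70/0.9 ≈ 77.78 years per doubling of the ratio; 99 years gives 1.27 doublings, so ≈ 2.4×.

2.4 times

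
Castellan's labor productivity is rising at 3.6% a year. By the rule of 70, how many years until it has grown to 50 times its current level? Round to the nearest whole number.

At 3.6% it doubles every 70/3.6 ≈ 19.44 years.
Reaching 50× takes log₂(50) ≈ 5.64 doublings.
5.64 × 19.44 ≈ 110 years.

≈ 110 years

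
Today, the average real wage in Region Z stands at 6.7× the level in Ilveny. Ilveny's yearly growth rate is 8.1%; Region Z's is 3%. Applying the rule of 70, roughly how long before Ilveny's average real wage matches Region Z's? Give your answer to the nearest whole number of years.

What matters is the difference: 5.1 pp.
Rule of 70 on the gap: the ratio halves every 70/5.1 ≈ 13.73 years.
A 6.7× gap takes log₂(6.7) ≈ 2.74 halvings to close: 2.74 × 13.73 ≈ 38 years.

around 38 years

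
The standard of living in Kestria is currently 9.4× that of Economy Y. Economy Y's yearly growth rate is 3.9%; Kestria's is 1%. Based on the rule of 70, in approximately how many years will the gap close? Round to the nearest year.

Economy Y gains on Kestria at 3.9% − 1% = 2.9 points a year.
At that relative rate the gap halves every 70/2.9 ≈ 24.14 years.
A 9.4× gap takes log₂(9.4) ≈ 3.23 halvings to close: 3.23 × 24.14 ≈ 78 years.

about 78 years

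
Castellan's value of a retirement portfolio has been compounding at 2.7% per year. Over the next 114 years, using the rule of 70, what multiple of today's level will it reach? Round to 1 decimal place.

21.1 times

Doubling time ≈ 70/2.7 = 25.93 years.
114 years / 25.93 ≈ 4.40 doublings → factor 2^4.40 ≈ 21.1.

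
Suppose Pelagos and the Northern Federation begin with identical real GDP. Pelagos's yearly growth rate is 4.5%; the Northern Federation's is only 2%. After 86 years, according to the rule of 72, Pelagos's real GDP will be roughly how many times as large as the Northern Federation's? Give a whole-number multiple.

Pelagos pulls ahead at 2.5 pp per year, so the ratio doubles every 72/2.5 ≈ 28.80 years.
In 86 years that's 2.99 doublings: 2^2.99 ≈ 8.

about 8 times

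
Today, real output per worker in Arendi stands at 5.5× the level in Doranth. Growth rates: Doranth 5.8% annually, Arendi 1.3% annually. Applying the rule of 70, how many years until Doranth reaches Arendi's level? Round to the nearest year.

roughly 38 years

What matters is the difference: 4.5 pp.
Rule of 70 on the gap: the ratio halves every 70/4.5 ≈ 15.56 years.
A 5.5× gap takes log₂(5.5) ≈ 2.46 halvings to close: 2.46 × 15.56 ≈ 38 years.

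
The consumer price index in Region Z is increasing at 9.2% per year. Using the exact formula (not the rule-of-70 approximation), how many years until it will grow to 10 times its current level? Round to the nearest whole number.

26 years

t = ln(10) / ln(1 + 0.092) = 2.3026 / 0.088011 ≈ 26.16.
≈ 26 years.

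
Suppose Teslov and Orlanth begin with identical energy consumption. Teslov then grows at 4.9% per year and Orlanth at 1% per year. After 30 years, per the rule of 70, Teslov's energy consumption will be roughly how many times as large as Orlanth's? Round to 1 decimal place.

≈ 3.2 times

Only the 3.9-point difference matters.
70/3.9 ≈ 17.95 years per doubling of the ratio; 30 years gives 1.67 doublings, so ≈ 3.2×.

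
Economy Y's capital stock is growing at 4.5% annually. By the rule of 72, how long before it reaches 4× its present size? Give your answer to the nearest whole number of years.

At 4.5% it doubles every 72/4.5 ≈ 16.00 years.
Getting to 4× needs 2 doublings: 2 × 16.00 ≈ 32 years.

about 32 years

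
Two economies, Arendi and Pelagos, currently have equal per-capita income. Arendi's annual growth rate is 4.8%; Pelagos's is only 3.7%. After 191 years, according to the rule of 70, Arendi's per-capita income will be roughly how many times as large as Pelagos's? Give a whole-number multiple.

approximately 8 times

Arendi pulls ahead at 1.1 pp per year, so the ratio doubles every 70/1.1 ≈ 63.64 years.
In 191 years that's 3.00 doublings: 2^3.00 ≈ 8.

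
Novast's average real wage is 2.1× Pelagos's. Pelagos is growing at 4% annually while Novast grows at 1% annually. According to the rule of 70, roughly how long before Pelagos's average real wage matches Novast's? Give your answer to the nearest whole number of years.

about 25 years

The growth-rate gap is 4% − 1% = 3 percentage points.
So the ratio between them halves every 70/3 ≈ 23.33 years.
A 2.1× gap takes log₂(2.1) ≈ 1.07 halvings to close: 1.07 × 23.33 ≈ 25 years.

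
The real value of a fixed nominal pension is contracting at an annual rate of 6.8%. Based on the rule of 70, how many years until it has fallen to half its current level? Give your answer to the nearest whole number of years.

The rule works in reverse for decay: 70/6.8 ≈ 10.29 years to halve.

≈ 10 years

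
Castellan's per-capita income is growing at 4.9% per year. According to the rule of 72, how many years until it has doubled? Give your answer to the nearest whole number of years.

Doubling time ≈ 72 / 4.9 = 14.69 years.

approximately 15 years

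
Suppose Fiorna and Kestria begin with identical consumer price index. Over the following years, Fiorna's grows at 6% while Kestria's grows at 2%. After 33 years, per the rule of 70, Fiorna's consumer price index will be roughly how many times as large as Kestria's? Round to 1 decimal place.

Only the 4-point difference matters.
70/4 ≈ 17.50 years per doubling of the ratio; 33 years gives 1.89 doublings, so ≈ 3.7×.

≈ 3.7 times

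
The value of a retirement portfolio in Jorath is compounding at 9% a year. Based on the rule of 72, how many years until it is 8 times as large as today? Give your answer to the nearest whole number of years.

One doubling takes 72/9 = 8.00 years.
Getting to 8× needs 3 doublings: 3 × 8.00 ≈ 24 years.

around 24 years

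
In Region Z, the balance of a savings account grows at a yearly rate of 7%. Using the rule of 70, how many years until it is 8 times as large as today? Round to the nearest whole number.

about 30 years

One doubling takes 70/7 = 10.00 years.
Getting to 8× needs 3 doublings: 3 × 10.00 ≈ 30 years.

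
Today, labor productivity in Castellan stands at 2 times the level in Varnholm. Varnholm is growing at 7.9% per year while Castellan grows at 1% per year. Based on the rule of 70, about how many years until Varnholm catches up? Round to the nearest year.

roughly 10 years

The growth-rate gap is 7.9% − 1% = 6.9 percentage points.
So the ratio between them halves every 70/6.9 ≈ 10.14 years.
A 2 times gap closes after 1 halving: 1 × 10.14 ≈ 10 years.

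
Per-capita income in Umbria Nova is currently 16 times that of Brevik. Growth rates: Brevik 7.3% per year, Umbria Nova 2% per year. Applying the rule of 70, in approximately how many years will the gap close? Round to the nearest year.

Brevik gains on Umbria Nova at 7.3% − 2% = 5.3 points a year.
At that relative rate the gap halves every 70/5.3 ≈ 13.21 years.
A 16 times gap closes after 4 halvings: 4 × 13.21 ≈ 53 years.

about 53 years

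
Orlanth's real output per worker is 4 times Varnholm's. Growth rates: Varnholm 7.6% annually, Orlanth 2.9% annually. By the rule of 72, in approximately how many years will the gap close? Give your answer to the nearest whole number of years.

Varnholm gains on Orlanth at 7.6% − 2.9% = 4.7 points a year.
At that relative rate the gap halves every 72/4.7 ≈ 15.32 years.
A 4 times gap closes after 2 halvings: 2 × 15.32 ≈ 31 years.

approximately 31 years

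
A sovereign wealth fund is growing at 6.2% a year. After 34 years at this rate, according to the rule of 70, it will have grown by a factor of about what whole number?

roughly 8 times

Doubling time ≈ 70/6.2 = 11.29 years.
34/11.29 ≈ 3 doublings, so about 2^3 = 8×.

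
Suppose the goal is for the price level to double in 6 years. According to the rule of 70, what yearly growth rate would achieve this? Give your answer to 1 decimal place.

70 / 6 ≈ 11.67, so about 11.7% per year.

11.7%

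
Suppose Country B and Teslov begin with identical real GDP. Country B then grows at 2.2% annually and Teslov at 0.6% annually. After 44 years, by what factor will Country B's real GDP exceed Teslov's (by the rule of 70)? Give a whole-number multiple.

Country B pulls ahead at 1.6 pp per year, so the ratio doubles every 70/1.6 ≈ 43.75 years.
In 44 years that's 1.01 doublings: 2^1.01 ≈ 2.

2 times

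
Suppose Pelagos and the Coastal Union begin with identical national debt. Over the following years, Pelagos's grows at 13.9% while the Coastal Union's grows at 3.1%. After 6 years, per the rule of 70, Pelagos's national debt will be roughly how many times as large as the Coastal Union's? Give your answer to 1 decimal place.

Only the 10.8-point difference matters.
70/10.8 ≈ 6.48 years per doubling of the ratio; 6 years gives 0.93 doublings, so ≈ 1.9×.

≈ 1.9 times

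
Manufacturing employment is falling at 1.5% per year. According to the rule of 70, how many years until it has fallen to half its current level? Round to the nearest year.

Halving time ≈ 70 / 1.5 = 46.67 → 47 years.

about 47 years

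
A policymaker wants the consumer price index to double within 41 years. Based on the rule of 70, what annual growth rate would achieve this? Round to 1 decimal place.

70 / 41 ≈ 1.71, so about 1.7% annually.

around 1.7% annually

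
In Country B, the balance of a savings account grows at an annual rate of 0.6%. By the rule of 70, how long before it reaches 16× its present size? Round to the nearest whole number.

Doubling time ≈ 70/0.6 = 116.67 years.
16× is 4 doublings, so 4 × 116.67 ≈ 467 years.

≈ 467 years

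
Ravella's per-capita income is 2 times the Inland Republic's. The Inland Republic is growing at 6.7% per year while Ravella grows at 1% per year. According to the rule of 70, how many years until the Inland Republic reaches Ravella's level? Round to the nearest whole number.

The growth-rate gap is 6.7% − 1% = 5.7 percentage points.
So the ratio between them halves every 70/5.7 ≈ 12.28 years.
A 2 times gap closes after 1 halving: 1 × 12.28 ≈ 12 years.

about 12 years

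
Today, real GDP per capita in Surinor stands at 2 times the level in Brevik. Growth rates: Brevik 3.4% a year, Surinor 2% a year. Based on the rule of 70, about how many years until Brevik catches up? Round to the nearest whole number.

about 50 years

The growth-rate gap is 3.4% − 2% = 1.4 percentage points.
So the ratio between them halves every 70/1.4 ≈ 50.00 years.
A 2 times gap closes after 1 halving: 1 × 50.00 ≈ 50 years.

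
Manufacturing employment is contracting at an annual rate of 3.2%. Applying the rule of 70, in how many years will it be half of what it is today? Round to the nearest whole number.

Halving time ≈ 70 / 3.2 = 21.88 → 22 years.

roughly 22 years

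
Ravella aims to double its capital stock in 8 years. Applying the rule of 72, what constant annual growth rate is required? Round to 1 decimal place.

≈ 9.0%

72 / 8 ≈ 9.00, so about 9.0% annually.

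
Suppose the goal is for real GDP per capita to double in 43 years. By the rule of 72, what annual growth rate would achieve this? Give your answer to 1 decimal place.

72 / 43 ≈ 1.67, so about 1.7% a year.

around 1.7% a year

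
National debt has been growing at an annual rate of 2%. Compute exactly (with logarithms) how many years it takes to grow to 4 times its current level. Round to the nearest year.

t = ln(4) / ln(1 + 0.02) = 1.3863 / 0.019803 ≈ 70.00.
≈ 70 years.

70 years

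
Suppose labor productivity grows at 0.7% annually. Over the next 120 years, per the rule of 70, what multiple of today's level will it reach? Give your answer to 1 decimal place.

roughly 2.3 times

Doubling time ≈ 70/0.7 = 100.00 years.
120 years / 100.00 ≈ 1.20 doublings → factor 2^1.20 ≈ 2.3.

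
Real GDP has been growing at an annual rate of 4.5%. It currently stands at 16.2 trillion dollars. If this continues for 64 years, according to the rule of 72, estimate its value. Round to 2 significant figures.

Doubling time ≈ 72/4.5 = 16.00 years.
64 years is 64/16.00 ≈ 4.00 doublings, a factor of 2^4.00 ≈ 16.00.
16.2 × 16.00 ≈ 260 trillion dollars.

roughly 260 trillion dollars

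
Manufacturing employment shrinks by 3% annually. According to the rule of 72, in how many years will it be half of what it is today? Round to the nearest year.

24 years

Falling at 3%, it halves about every 72/3 = 24.00 years.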